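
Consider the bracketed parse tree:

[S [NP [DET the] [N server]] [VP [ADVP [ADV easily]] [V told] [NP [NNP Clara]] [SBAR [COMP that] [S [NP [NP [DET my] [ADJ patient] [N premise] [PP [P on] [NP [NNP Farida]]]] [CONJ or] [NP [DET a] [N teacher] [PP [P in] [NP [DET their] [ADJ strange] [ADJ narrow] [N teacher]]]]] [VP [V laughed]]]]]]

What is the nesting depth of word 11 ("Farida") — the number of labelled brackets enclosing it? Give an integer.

9

Counting open brackets not yet closed at "Farida": [S [VP [SBAR [S [NP [NP [PP [NP [NNP = 9.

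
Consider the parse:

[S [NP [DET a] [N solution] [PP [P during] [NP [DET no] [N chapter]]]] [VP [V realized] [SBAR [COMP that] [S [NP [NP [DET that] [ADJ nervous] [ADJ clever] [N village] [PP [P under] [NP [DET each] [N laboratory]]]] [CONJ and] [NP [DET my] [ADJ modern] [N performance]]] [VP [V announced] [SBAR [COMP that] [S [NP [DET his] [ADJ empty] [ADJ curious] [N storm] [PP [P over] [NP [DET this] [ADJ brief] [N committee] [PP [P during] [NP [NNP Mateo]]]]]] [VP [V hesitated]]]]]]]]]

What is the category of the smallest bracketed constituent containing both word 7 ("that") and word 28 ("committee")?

SBAR

Both words fall inside [SBAR that that nervous clever village under each laboratory and my modern performance announced that his empty curious storm over this brief committee during Mateo hesitated] (words 7–31), and no smaller constituent contains them both. Label: SBAR.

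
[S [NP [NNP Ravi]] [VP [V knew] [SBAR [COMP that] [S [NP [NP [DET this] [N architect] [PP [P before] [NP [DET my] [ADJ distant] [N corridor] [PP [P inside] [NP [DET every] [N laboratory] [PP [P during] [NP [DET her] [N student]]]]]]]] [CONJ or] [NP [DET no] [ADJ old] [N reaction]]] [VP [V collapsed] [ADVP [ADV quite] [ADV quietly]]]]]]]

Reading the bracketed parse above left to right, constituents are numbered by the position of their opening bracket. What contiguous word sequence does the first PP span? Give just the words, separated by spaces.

before my distant corridor inside every laboratory during her student

The PP opening brackets appear, in order, over: "before my distant corridor inside every laboratory during her student"; "inside every laboratory during her student"; "during her student". The first one spans "before my distant corridor inside every laboratory during her student".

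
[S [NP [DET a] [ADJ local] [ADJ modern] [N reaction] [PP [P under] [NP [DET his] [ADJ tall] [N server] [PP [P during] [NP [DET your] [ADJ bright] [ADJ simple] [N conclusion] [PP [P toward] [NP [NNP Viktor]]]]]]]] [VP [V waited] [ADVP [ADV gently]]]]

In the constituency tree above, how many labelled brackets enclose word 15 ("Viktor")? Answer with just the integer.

The word sits inside NNP, which is inside NP, inside PP, inside NP, inside PP, inside NP, inside PP, inside NP, inside S — 9 brackets in all.

9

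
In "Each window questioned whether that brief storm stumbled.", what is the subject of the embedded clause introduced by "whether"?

"that brief storm" is the NP that combines with the VP headed by "stumbled" to form the embedded clause introduced by "whether" — the subject.

that brief storm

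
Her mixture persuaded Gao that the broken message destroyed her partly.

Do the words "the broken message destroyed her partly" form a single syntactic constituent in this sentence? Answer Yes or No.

"the broken message destroyed her partly" is exactly the clause [S the broken message destroyed her partly], a complete constituent.

Yes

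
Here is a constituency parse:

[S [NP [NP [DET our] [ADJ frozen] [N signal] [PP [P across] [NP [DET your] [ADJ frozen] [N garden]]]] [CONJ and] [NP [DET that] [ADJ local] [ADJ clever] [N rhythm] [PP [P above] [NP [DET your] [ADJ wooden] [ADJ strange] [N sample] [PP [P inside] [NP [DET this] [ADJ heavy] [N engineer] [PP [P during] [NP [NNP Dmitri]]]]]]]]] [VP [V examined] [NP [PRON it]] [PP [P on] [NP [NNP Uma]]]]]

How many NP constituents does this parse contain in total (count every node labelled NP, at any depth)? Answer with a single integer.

9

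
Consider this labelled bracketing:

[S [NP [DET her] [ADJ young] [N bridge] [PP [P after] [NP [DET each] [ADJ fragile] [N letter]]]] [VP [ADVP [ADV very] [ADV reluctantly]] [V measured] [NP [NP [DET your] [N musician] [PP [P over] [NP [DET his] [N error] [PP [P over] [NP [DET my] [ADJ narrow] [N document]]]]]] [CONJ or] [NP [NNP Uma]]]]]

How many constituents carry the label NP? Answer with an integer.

7

Scanning left to right, an opening `[NP` appears at word positions 1, 5, 11, 11, 14, 17, 21 — 7 in total.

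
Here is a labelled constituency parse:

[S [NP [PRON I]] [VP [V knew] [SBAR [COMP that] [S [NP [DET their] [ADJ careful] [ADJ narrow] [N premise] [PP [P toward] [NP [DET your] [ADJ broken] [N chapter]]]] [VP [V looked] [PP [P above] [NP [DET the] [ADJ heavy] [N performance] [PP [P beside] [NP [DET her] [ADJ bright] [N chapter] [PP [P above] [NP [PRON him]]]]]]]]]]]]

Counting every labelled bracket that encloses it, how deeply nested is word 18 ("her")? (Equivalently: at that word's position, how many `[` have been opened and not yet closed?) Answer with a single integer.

Path from the root down to the word: S → VP → SBAR → S → VP → PP → NP → PP → NP → DET. That is 10 enclosing brackets.

10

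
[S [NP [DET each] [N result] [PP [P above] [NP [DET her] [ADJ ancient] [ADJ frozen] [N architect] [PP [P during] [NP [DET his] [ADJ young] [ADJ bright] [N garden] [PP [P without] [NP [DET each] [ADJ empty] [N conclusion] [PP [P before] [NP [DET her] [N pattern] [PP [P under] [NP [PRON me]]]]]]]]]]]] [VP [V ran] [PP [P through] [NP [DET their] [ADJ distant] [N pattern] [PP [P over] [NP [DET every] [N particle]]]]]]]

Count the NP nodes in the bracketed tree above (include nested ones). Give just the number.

8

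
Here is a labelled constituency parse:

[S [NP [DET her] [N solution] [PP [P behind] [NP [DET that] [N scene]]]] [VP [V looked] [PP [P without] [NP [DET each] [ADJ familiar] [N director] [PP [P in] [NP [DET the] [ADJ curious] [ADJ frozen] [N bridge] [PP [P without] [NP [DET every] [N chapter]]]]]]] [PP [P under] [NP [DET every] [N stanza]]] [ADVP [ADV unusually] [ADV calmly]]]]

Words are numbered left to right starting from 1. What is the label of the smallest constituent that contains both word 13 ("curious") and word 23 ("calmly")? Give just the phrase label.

VP

Both words fall inside [VP looked without each familiar director in the curious frozen bridge without every chapter under every stanza unusually calmly] (words 6–23), and no smaller constituent contains them both. Label: VP.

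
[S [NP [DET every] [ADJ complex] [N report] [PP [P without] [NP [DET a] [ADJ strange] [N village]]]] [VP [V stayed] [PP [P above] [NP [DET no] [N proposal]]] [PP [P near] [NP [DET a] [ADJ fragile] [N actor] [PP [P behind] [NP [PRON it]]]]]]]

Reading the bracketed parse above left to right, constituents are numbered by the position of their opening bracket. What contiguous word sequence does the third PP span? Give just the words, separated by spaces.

near a fragile actor behind it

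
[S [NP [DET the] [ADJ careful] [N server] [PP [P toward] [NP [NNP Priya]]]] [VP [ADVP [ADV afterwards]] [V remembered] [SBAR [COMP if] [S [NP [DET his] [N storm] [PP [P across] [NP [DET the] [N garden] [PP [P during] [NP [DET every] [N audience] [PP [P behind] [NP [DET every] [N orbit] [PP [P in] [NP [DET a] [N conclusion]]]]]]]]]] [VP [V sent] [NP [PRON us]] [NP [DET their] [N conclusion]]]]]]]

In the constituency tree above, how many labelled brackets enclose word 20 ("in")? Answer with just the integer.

13

Path from the root down to the word: S → VP → SBAR → S → NP → PP → NP → PP → NP → PP → NP → PP → P. That is 13 enclosing brackets.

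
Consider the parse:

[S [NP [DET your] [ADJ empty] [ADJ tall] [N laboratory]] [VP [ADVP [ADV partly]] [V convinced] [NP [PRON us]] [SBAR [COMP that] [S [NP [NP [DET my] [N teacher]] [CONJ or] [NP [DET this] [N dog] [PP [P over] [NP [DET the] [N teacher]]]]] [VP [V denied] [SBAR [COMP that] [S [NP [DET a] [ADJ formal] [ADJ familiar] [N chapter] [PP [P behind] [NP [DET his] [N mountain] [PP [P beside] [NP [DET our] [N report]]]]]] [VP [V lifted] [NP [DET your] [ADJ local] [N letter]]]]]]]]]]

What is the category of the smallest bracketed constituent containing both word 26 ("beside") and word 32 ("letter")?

Both words fall inside [S a formal familiar chapter behind his mountain beside our report lifted your local letter] (words 19–32), and no smaller constituent contains them both. Label: S.

S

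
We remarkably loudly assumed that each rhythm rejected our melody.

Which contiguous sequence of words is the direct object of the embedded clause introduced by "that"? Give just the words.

our melody

The verb of the embedded clause introduced by "that" is "rejected"; its direct object is the NP "our melody".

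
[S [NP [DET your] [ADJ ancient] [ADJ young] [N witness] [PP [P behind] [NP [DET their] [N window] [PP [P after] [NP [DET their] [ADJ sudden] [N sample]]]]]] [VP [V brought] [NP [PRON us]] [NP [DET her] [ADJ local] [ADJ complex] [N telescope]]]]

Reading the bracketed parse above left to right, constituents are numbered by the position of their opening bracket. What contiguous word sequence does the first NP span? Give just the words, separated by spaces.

your ancient young witness behind their window after their sudden sample

In left-to-right order the NP constituents are "your ancient young witness behind their window after their sudden sample"; "their window after their sudden sample"; "their sudden sample"; "us"; "her local complex telescope". Number 1 is "your ancient young witness behind their window after their sudden sample".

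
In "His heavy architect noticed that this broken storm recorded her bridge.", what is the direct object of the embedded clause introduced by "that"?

her bridge

The verb of the embedded clause introduced by "that" is "recorded"; its direct object is the NP "her bridge".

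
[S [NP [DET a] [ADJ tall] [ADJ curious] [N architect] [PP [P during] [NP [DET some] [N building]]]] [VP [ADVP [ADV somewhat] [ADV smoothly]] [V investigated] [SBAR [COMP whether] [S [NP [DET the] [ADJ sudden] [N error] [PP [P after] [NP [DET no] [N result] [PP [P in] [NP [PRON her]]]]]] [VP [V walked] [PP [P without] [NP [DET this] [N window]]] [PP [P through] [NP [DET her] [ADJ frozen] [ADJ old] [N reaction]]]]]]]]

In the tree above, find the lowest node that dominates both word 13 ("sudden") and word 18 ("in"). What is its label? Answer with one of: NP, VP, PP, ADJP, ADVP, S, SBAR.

NP

Word 13 lies under S → VP → SBAR → S → NP → ADJ; word 18 lies under S → VP → SBAR → S → NP → PP → NP → PP → P. The lowest shared node is the NP.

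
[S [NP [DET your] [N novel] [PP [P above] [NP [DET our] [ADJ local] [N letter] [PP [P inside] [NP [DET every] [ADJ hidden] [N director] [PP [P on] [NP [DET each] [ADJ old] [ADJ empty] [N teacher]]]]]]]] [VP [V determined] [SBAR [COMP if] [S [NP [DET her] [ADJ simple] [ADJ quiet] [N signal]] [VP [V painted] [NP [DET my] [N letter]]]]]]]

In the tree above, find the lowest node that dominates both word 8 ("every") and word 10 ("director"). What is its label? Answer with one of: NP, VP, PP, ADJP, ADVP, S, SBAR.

NP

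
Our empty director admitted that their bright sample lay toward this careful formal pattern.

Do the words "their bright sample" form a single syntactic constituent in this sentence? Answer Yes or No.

Yes

The sequence corresponds to a single NP node — the noun phrase "their bright sample".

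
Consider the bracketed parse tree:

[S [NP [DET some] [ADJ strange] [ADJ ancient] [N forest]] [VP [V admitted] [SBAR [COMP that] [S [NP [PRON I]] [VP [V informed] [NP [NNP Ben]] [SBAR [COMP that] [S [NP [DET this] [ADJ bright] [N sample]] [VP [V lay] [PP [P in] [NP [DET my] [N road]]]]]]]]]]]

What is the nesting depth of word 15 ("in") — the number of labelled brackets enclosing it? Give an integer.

The word sits inside P, which is inside PP, inside VP, inside S, inside SBAR, inside VP, inside S, inside SBAR, inside VP, inside S — 10 brackets in all.

10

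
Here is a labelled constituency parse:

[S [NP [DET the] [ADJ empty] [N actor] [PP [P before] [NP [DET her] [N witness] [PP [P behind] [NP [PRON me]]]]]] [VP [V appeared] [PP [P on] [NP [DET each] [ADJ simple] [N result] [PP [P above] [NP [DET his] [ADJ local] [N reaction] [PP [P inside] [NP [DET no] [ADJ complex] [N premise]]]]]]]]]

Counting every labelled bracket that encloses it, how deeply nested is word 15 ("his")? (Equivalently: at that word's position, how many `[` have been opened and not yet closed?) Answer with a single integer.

7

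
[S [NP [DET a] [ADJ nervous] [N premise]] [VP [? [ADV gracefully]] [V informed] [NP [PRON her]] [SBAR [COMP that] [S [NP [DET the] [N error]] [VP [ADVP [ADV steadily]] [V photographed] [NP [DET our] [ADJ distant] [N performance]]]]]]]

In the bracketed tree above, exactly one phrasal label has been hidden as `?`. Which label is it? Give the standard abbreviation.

ADVP

Looking at what the `?` directly dominates — ADV 'gracefully' — this is an adverb phrase (ADVP).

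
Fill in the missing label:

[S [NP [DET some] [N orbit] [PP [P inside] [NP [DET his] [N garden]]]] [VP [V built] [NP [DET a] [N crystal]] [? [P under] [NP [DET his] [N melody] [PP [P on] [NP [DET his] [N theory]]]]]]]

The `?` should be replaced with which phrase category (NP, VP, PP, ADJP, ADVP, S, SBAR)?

A constituent whose immediate children are P 'under', NP is a prepositional phrase: PP.

PP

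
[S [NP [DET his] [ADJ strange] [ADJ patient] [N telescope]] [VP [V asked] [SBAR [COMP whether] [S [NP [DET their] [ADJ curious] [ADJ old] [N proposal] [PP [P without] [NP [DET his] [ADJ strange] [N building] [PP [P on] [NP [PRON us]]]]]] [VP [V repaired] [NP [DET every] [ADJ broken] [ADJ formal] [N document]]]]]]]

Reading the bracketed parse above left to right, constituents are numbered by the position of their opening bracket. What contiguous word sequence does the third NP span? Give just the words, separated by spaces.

his strange building on us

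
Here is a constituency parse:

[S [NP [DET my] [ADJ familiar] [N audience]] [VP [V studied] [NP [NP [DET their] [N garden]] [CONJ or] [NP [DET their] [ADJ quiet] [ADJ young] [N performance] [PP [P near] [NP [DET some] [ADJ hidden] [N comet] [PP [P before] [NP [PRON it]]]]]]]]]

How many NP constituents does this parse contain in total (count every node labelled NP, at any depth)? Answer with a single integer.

6

Listing each NP by its span: [NP my familiar audience]; [NP their garden or their quiet young performance near some hidden comet before it]; [NP their garden]; [NP their quiet young performance near some hidden comet before it]; [NP some hidden comet before it]; [NP it] — that makes 6.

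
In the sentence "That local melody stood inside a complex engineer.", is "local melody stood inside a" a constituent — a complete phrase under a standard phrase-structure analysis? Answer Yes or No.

"local" belongs to the noun phrase "that local melody" while "a" belongs to the verb phrase "stood inside a complex engineer"; a span that runs across that boundary is not a single phrase.

No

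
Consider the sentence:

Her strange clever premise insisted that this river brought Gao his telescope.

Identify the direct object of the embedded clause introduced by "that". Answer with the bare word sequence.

The verb of the embedded clause introduced by "that" is "brought"; its direct object is the NP "his telescope".

his telescope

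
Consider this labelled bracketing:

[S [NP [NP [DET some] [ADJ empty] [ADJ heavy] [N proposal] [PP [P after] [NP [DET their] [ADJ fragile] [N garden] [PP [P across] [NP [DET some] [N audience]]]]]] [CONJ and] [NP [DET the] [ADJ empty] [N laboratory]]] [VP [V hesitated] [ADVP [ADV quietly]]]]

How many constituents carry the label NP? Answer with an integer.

Scanning left to right, an opening `[NP` appears at word positions 1, 1, 6, 10, 13 — 5 in total.

5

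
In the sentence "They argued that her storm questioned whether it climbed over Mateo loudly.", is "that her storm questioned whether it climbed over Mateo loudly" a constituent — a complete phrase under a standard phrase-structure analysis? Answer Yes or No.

"that her storm questioned whether it climbed over Mateo loudly" is exactly the subordinate clause [SBAR that her storm questioned whether it climbed over Mateo loudly], a complete constituent.

Yes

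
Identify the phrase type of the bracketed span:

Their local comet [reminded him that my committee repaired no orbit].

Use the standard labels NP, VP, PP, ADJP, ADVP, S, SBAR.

VP

"reminded" is the head of the bracketed span, so the span is a verb phrase: VP.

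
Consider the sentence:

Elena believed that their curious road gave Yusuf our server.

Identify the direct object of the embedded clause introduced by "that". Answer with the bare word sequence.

our server

The verb of the embedded clause introduced by "that" is "gave"; its direct object is the NP "our server".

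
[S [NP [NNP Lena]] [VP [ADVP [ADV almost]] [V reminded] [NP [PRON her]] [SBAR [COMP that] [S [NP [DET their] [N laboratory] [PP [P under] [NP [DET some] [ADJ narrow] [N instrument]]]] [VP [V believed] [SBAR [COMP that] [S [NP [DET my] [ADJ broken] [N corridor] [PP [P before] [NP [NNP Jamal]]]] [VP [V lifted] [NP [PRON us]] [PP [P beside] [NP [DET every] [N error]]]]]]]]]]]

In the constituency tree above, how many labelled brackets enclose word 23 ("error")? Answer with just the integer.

11

Counting open brackets not yet closed at "error": [S [VP [SBAR [S [VP [SBAR [S [VP [PP [NP [N = 11.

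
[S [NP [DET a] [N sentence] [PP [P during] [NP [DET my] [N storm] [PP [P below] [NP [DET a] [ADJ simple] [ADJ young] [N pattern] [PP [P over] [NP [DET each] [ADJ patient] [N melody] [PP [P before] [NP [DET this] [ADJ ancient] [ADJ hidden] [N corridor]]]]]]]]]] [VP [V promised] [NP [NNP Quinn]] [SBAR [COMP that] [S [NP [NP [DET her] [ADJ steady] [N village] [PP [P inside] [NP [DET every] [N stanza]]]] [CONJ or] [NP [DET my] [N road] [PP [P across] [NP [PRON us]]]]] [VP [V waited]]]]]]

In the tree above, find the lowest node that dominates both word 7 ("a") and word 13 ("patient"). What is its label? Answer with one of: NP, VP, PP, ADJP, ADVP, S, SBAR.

Both words fall inside [NP a simple young pattern over each patient melody before this ancient hidden corridor] (words 7–19), and no smaller constituent contains them both. Label: NP.

NP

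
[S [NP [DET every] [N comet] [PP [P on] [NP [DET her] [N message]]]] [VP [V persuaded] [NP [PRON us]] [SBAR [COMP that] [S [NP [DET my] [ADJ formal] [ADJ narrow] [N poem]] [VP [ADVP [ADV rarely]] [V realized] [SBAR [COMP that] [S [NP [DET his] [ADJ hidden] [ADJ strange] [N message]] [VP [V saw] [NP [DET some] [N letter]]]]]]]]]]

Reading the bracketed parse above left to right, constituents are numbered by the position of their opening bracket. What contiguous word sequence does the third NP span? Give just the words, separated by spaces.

us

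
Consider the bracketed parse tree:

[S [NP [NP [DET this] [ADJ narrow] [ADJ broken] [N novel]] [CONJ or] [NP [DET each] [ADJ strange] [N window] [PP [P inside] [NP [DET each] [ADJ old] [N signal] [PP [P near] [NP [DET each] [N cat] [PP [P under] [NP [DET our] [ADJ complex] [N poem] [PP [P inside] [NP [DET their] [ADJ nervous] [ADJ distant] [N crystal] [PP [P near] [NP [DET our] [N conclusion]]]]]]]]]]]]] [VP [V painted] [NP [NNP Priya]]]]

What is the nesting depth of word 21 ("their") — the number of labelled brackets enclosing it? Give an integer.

Path from the root down to the word: S → NP → NP → PP → NP → PP → NP → PP → NP → PP → NP → DET. That is 12 enclosing brackets.

12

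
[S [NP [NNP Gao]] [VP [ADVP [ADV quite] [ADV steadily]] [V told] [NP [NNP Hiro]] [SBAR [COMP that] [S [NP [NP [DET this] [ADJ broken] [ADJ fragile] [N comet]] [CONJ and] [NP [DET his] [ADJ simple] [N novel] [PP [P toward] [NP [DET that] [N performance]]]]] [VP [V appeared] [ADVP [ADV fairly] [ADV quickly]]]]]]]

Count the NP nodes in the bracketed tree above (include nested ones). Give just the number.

Listing each NP by its span: [NP Gao]; [NP Hiro]; [NP this broken fragile comet and his simple novel toward that performance]; [NP this broken fragile comet]; [NP his simple novel toward that performance]; [NP that performance] — that makes 6.

6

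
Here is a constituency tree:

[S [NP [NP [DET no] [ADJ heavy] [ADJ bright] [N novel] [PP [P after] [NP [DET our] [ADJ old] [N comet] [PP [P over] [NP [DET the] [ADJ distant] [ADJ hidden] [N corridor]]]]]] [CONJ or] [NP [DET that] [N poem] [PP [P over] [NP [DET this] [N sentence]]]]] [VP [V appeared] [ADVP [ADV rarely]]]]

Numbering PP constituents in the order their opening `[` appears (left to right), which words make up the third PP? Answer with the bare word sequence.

Opening `[PP` markers occur at word positions 5, 9, 17; the third of these opens the constituent [PP over this sentence].

over this sentence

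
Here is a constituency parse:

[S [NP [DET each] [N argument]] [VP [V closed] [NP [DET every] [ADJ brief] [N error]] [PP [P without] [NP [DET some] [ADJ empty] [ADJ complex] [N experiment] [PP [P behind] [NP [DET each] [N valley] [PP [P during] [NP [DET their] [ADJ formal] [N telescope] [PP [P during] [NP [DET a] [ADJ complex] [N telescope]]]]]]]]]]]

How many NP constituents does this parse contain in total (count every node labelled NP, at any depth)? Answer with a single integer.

6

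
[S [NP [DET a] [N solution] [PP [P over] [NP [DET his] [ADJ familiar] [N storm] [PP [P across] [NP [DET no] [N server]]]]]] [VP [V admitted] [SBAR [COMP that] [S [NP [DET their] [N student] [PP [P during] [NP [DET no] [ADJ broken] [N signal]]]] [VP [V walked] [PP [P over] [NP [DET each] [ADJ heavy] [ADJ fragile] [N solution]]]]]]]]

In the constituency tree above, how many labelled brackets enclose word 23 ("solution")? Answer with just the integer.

Counting open brackets not yet closed at "solution": [S [VP [SBAR [S [VP [PP [NP [N = 8.

8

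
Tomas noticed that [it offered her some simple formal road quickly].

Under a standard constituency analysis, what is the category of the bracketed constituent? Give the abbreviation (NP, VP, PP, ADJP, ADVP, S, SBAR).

S

The bracketed span "it offered her some simple formal road quickly" is headed by "offered", making it a clause (S).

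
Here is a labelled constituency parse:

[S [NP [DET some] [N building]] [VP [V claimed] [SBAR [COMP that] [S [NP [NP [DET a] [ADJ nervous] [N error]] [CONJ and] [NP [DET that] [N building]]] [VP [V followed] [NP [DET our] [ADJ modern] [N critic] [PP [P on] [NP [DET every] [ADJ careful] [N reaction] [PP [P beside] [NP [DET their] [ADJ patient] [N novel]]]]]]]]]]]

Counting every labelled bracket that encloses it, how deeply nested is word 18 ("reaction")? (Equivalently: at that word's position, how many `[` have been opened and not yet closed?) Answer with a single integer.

Path from the root down to the word: S → VP → SBAR → S → VP → NP → PP → NP → N. That is 9 enclosing brackets.

9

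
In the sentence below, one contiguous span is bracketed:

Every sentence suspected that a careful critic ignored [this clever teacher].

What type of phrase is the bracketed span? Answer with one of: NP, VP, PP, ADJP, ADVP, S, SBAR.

"teacher" is the head of the bracketed span, so the span is a noun phrase: NP.

NP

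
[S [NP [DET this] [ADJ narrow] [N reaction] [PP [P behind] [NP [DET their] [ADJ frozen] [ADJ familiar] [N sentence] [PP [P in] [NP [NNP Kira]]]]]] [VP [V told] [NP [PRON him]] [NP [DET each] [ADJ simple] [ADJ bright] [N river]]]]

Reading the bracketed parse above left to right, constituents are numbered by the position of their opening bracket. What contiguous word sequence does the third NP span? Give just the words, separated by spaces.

In left-to-right order the NP constituents are "this narrow reaction behind their frozen familiar sentence in Kira"; "their frozen familiar sentence in Kira"; "Kira"; "him"; "each simple bright river". Number 3 is "Kira".

Kira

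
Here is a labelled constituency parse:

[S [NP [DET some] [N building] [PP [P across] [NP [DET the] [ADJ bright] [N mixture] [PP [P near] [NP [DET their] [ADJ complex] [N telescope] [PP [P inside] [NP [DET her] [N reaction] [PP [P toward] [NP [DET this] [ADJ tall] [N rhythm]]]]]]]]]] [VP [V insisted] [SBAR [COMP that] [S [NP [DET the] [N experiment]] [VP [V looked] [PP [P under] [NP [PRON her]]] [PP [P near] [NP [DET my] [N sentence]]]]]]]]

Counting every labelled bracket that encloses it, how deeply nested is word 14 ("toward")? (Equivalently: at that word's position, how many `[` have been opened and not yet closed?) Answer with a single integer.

10

Counting open brackets not yet closed at "toward": [S [NP [PP [NP [PP [NP [PP [NP [PP [P = 10.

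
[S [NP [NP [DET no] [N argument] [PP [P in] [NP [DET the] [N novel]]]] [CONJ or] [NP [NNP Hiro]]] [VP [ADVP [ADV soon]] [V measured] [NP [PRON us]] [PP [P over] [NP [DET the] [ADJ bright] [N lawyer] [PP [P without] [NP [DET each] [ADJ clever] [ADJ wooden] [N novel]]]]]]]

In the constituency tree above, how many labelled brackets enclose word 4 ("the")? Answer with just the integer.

6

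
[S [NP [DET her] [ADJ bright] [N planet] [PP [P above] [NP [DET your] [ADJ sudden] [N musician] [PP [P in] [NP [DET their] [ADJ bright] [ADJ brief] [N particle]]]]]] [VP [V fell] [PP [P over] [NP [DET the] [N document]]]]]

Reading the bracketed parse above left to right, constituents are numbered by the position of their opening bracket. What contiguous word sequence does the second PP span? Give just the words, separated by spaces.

in their bright brief particle

The PP opening brackets appear, in order, over: "above your sudden musician in their bright brief particle"; "in their bright brief particle"; "over the document". The second one spans "in their bright brief particle".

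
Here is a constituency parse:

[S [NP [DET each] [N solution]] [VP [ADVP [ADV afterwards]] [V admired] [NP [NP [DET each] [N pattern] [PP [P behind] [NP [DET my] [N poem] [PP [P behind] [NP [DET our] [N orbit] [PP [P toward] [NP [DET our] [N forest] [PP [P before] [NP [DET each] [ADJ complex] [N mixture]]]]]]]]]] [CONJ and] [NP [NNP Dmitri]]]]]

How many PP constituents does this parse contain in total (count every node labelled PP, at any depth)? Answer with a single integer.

The PP constituents are: [PP behind my poem behind our orbit toward our forest before each complex mixture]; [PP behind our orbit toward our forest before each complex mixture]; [PP toward our forest before each complex mixture]; [PP before each complex mixture]. Total: 4.

4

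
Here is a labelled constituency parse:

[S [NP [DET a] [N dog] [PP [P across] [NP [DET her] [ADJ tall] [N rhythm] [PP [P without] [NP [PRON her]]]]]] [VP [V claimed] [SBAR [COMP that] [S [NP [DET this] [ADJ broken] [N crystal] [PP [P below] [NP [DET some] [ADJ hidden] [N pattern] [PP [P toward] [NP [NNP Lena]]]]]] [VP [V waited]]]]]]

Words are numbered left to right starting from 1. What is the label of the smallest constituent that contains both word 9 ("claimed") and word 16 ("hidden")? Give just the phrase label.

The smallest bracket enclosing both words is [VP claimed that this broken crystal below some hidden pattern toward Lena waited], so the label is VP.

VP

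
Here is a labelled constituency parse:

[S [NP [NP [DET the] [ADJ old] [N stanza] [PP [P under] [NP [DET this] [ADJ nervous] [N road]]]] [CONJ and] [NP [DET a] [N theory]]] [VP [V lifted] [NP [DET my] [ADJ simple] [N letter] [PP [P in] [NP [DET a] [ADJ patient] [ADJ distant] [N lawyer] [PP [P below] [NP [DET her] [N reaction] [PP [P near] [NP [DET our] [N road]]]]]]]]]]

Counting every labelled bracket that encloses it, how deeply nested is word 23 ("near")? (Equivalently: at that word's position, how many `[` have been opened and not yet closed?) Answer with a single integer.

Path from the root down to the word: S → VP → NP → PP → NP → PP → NP → PP → P. That is 9 enclosing brackets.

9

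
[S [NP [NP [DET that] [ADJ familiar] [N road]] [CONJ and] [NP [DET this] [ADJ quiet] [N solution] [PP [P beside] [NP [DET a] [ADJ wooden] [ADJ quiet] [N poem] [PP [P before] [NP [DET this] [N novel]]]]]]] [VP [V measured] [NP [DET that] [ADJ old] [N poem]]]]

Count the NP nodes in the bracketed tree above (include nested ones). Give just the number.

6

Scanning left to right, an opening `[NP` appears at word positions 1, 1, 5, 9, 14, 17 — 6 in total.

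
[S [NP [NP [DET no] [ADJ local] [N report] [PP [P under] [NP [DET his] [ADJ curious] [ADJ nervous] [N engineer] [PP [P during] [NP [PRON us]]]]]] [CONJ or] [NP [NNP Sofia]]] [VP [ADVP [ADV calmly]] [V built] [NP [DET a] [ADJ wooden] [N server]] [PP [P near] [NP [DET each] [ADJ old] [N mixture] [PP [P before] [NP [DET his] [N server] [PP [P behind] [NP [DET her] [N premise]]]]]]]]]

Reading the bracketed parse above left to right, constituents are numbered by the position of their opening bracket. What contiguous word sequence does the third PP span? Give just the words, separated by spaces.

Opening `[PP` markers occur at word positions 4, 9, 18, 22, 25; the third of these opens the constituent [PP near each old mixture before his server behind her premise].

near each old mixture before his server behind her premise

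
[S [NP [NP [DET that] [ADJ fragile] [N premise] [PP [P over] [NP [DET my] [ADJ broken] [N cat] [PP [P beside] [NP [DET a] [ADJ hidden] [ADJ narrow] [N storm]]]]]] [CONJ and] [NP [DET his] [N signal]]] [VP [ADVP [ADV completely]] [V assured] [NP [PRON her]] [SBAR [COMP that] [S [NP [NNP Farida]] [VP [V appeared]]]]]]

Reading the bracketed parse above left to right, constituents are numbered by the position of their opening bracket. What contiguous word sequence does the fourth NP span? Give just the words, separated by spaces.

In left-to-right order the NP constituents are "that fragile premise over my broken cat beside a hidden narrow storm and his signal"; "that fragile premise over my broken cat beside a hidden narrow storm"; "my broken cat beside a hidden narrow storm"; "a hidden narrow storm"; "his signal"; "her"; "Farida". Number 4 is "a hidden narrow storm".

a hidden narrow storm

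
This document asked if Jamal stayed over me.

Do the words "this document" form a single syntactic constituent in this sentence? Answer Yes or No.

The sequence corresponds to a single NP node — the noun phrase "this document".

Yes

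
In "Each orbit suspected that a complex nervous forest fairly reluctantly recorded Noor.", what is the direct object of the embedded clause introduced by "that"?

Noor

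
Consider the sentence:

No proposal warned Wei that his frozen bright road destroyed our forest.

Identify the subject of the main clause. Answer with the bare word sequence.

The subject of the main clause is the NP immediately before the verb "warned": "no proposal".

no proposal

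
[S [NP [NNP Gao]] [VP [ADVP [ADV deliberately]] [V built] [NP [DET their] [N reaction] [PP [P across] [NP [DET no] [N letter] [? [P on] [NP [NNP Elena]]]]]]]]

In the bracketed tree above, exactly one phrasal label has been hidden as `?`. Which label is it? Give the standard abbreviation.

PP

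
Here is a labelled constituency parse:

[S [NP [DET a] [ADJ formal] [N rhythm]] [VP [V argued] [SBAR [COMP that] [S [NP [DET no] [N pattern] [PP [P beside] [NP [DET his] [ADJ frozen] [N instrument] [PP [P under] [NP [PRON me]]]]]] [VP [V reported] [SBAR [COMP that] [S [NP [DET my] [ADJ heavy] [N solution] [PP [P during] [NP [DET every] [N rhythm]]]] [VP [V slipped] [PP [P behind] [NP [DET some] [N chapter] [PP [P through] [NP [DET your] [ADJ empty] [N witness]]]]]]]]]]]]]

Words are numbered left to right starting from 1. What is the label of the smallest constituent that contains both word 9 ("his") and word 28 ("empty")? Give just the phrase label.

S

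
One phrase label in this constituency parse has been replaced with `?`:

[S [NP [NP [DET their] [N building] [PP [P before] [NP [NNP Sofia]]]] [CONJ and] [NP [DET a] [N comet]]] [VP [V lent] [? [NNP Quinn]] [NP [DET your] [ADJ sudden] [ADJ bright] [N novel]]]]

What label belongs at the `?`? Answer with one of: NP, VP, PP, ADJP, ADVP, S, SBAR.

Looking at what the `?` directly dominates — NNP 'Quinn' — this is a noun phrase (NP).

NP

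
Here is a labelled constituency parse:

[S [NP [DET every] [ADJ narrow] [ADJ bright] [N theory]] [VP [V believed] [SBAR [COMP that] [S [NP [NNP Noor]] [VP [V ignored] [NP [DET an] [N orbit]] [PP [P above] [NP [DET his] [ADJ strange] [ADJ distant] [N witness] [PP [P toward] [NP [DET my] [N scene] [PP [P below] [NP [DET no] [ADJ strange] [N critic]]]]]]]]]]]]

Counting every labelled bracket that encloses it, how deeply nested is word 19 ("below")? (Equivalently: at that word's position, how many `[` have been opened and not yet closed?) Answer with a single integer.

11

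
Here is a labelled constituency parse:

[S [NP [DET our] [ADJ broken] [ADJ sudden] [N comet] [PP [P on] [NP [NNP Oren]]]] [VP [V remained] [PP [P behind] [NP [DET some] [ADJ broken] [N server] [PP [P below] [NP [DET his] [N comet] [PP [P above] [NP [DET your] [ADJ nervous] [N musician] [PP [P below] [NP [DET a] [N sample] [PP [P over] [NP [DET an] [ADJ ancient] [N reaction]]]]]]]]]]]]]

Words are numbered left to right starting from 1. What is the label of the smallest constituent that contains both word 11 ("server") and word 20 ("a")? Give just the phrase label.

NP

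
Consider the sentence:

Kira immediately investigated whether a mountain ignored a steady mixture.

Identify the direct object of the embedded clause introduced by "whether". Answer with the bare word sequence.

a steady mixture

The verb of the embedded clause introduced by "whether" is "ignored"; its direct object is the NP "a steady mixture".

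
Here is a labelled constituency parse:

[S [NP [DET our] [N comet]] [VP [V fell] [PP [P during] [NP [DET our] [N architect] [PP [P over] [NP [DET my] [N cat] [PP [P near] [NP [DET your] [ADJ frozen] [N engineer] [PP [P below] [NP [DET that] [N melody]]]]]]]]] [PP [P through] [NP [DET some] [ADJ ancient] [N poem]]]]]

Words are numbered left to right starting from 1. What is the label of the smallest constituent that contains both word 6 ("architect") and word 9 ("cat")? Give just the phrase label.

The smallest bracket enclosing both words is [NP our architect over my cat near your frozen engineer below that melody], so the label is NP.

NP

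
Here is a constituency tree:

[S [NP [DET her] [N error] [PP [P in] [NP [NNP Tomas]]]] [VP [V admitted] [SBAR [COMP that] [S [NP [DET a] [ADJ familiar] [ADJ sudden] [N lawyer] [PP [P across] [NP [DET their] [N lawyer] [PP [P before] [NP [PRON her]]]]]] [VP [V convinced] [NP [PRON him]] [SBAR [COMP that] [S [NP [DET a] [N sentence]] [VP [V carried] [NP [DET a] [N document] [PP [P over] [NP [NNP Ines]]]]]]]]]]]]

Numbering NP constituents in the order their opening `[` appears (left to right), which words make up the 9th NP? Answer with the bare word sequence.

Opening `[NP` markers occur at word positions 1, 4, 7, 12, 15, 17, 19, 22, 25; the 9th of these opens the constituent [NP Ines].

Ines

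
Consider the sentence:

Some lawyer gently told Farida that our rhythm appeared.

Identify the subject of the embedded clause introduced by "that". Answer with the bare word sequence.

"our rhythm" is the NP that combines with the VP headed by "appeared" to form the embedded clause introduced by "that" — the subject.

our rhythm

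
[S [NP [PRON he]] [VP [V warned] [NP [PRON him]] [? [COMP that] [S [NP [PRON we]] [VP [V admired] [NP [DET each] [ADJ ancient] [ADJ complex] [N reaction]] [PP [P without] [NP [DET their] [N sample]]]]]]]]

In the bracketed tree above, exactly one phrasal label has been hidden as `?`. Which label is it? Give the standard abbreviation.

SBAR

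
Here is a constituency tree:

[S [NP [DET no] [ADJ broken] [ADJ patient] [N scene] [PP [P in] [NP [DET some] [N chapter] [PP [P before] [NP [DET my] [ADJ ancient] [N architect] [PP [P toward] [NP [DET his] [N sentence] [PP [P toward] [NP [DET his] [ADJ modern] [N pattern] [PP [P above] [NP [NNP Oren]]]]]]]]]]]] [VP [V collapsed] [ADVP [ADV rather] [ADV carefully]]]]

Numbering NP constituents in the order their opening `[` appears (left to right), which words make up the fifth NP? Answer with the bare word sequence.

his modern pattern above Oren

In left-to-right order the NP constituents are "no broken patient scene in some chapter before my ancient architect toward his sentence toward his modern pattern above Oren"; "some chapter before my ancient architect toward his sentence toward his modern pattern above Oren"; "my ancient architect toward his sentence toward his modern pattern above Oren"; "his sentence toward his modern pattern above Oren"; "his modern pattern above Oren"; "Oren". Number 5 is "his modern pattern above Oren".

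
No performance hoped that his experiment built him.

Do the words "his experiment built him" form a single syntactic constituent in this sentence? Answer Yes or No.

Yes

These words form the whole clause headed by "built", so yes — one constituent.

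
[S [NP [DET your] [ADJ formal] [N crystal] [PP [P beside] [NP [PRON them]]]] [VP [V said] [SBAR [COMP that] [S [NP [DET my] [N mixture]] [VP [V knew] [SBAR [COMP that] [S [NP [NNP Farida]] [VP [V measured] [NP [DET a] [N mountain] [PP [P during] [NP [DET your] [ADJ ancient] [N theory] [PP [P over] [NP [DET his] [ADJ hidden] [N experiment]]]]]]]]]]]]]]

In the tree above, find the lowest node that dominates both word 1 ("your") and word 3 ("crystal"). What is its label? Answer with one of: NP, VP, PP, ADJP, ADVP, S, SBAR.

Word 1 lies under S → NP → DET; word 3 lies under S → NP → N. The lowest shared node is the NP.

NP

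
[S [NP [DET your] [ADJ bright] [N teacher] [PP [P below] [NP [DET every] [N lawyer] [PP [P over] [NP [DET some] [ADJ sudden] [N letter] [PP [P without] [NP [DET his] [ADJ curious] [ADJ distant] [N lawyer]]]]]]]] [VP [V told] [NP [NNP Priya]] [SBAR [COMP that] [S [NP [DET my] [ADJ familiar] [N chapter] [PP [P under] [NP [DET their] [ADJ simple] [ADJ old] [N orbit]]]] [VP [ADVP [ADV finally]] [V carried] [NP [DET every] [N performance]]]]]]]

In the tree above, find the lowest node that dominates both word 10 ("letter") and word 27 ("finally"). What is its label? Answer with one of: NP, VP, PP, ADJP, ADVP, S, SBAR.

S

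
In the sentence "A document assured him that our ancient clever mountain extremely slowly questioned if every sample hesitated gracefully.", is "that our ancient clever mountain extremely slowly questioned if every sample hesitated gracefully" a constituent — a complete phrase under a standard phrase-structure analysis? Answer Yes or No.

Yes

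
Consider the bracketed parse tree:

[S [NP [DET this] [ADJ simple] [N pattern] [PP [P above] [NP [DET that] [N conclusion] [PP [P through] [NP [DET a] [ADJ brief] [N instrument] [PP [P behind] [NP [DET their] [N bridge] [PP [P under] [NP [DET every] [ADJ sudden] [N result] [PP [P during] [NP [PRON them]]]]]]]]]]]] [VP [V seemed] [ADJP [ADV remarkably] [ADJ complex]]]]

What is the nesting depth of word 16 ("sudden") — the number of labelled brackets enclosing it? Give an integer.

Path from the root down to the word: S → NP → PP → NP → PP → NP → PP → NP → PP → NP → ADJ. That is 11 enclosing brackets.

11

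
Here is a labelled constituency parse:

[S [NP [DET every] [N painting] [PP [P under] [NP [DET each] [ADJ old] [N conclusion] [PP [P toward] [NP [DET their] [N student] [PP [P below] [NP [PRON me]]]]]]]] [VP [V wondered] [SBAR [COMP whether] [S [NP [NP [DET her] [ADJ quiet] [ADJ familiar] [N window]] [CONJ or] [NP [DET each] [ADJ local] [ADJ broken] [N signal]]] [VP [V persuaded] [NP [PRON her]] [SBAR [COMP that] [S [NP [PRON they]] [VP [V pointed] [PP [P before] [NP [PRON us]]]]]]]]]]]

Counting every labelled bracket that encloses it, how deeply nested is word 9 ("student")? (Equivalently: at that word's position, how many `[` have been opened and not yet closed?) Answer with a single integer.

7

Counting open brackets not yet closed at "student": [S [NP [PP [NP [PP [NP [N = 7.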